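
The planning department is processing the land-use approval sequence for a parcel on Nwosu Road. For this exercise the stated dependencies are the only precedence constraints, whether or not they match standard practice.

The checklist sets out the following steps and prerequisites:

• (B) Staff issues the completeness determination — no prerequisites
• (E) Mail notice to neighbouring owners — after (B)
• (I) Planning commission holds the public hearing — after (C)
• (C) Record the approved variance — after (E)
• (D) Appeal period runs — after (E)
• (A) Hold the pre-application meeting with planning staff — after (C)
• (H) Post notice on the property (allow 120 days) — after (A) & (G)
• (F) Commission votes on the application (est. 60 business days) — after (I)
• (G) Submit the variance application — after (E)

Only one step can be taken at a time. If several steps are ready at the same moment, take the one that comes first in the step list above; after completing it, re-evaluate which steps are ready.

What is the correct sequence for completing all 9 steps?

(B), (E), (C), (I), (D), (A), (F), (G), (H)

(B) has no prerequisites → (B) first.
(E) needed (B), now all done → (E).
(C), (D) and (G) are all available; (C) is listed earlier → (C).
Ready: (I), (D), (A) and (G). (I) is listed earlier → (I).
(F) now also ready, so the ready set is {(D), (A), (F), (G)}; (D) is listed earlier → (D).
Now (A), (F) and (G) have their prerequisites met. (A) is listed earlier, so (A) next.
(F) and (G) are both available; (F) is listed earlier → (F).
(G) is the only step now ready → (G).
(H) needed (A) and (G), now all done → (H).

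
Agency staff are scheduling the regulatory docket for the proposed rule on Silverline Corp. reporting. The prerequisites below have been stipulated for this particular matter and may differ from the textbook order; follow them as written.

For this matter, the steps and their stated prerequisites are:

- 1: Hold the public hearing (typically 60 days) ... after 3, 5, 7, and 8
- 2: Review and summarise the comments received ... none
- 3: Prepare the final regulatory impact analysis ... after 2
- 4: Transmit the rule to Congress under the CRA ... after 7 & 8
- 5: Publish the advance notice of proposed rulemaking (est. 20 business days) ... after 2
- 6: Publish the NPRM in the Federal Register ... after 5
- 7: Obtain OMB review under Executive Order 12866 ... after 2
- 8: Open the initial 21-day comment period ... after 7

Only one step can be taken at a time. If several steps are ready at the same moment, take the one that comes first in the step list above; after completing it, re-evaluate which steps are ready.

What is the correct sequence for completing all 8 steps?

2 has no prerequisites → 2 first.
3, 5 and 7 are all available; 3 is listed earlier → 3.
5 and 7 are both available; 5 is listed earlier → 5.
Ready: 6 and 7. 6 is listed earlier → 6.
7 needed 2, now all done → 7.
That leaves 8 as the only ready step → 8.
Ready: 1 and 4. 1 is listed earlier → 1.
4 is the only step now ready → 4.

2, 3, 5, 6, 7, 8, 1, 4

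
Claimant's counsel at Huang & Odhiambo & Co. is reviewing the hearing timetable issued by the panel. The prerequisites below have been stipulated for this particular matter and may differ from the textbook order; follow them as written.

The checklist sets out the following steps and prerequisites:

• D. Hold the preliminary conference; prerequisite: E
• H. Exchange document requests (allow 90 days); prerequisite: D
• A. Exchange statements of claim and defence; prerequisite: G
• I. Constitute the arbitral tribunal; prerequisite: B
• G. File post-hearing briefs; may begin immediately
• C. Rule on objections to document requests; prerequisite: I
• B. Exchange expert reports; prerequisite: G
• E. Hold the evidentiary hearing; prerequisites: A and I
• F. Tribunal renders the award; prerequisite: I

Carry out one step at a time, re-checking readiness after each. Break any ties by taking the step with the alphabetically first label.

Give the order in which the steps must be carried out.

G, A, B, I, C, E, D, F, H

Only G has no prerequisites, so it is first.
Ready: A and B. A has the earlier label → A.
B needed G, now all done → B.
I is the only step now ready → I.
C, E and F are all available; C has the earlier label → C.
E and F are both available; E has the earlier label → E.
Now D and F have their prerequisites met. D has the earlier label, so D next.
Now F and H have their prerequisites met. F has the earlier label, so F next.
H needed D, now all done → H.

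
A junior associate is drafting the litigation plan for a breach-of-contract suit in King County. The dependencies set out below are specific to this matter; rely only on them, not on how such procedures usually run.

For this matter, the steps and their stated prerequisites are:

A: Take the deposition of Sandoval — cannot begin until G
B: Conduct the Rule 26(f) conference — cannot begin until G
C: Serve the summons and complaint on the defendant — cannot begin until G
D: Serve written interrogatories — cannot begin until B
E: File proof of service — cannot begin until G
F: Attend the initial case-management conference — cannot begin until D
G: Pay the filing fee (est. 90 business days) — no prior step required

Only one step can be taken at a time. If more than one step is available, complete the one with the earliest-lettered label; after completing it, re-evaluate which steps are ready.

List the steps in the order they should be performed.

G → A → B → C → D → E → F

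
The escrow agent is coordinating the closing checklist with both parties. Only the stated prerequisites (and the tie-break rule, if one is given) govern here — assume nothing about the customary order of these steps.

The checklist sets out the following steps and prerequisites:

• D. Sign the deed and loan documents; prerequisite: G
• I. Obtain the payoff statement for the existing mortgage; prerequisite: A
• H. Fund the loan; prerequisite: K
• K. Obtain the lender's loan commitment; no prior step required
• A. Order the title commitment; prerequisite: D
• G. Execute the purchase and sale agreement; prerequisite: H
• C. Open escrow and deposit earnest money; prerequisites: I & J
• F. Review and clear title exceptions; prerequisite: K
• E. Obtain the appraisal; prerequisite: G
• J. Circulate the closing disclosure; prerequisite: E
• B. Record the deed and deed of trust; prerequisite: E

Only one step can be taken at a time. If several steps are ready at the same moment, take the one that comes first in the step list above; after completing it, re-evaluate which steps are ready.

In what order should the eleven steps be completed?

K H G D A I F E J C B

K has no prerequisites → K first.
Ready: H and F. H is listed earlier → H.
G now also ready, so the ready set is {G, F}; G is listed earlier → G.
D and E now also ready, so the ready set is {D, F, E}; D is listed earlier → D.
A, F and E are all available; A is listed earlier → A.
Ready: I, F and E. I is listed earlier → I.
Now F and E have their prerequisites met. F is listed earlier, so F next.
E needed G, now all done → E.
Now J and B have their prerequisites met. J is listed earlier, so J next.
C and B are both available; C is listed earlier → C.
B needed E, now all done → B.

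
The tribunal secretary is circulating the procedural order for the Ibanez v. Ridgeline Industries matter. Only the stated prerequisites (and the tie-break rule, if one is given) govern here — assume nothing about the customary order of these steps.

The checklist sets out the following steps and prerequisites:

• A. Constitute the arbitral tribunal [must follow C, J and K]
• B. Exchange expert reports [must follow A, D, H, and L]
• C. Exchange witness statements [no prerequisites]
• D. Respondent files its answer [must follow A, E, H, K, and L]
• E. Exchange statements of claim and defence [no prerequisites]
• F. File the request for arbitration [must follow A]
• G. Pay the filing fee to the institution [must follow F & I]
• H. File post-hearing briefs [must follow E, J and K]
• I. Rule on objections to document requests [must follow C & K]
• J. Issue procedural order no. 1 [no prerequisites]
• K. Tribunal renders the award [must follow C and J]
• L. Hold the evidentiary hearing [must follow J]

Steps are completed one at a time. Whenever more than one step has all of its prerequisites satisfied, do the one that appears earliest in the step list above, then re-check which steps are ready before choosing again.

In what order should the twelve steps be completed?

Nothing is required for C, E and J. C is listed earlier → C first.
Ready: E and J. E is listed earlier → E.
J is the only step now ready → J.
Now K and L have their prerequisites met. K is listed earlier, so K next.
Ready: A, H, I and L. A is listed earlier → A.
Ready: F, H, I and L. F is listed earlier → F.
Ready: H, I and L. H is listed earlier → H.
Ready: I and L. I is listed earlier → I.
Now G and L have their prerequisites met. G is listed earlier, so G next.
That leaves L as the only ready step → L.
D needed A, E, H, K and L, now all done → D.
B is the only step now ready → B.

C, E, J, K, A, F, H, I, G, L, D, B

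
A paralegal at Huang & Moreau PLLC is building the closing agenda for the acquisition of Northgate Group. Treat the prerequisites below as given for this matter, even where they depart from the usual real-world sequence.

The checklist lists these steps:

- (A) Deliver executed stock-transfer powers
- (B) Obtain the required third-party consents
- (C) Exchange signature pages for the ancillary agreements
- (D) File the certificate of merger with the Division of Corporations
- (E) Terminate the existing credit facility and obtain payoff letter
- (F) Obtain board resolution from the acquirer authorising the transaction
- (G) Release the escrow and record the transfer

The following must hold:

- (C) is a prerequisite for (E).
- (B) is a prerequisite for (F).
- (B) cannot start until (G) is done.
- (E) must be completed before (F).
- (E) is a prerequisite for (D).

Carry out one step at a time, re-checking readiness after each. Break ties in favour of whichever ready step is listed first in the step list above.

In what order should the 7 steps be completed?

(A), (C), (E), (D), (G), (B), (F)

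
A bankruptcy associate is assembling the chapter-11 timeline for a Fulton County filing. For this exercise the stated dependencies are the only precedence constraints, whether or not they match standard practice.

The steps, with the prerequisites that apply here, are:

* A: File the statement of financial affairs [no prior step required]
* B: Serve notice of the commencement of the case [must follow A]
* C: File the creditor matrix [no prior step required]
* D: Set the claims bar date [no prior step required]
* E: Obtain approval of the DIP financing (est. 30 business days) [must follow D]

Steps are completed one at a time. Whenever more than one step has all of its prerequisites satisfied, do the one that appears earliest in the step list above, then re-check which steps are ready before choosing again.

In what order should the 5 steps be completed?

A, C and D have no prerequisites; A is listed earlier, so A is first.
Ready: B, C and D. B is listed earlier → B.
C and D are both available; C is listed earlier → C.
That leaves D as the only ready step → D.
Next only E has its prerequisites met → E.

A, B, C, D, E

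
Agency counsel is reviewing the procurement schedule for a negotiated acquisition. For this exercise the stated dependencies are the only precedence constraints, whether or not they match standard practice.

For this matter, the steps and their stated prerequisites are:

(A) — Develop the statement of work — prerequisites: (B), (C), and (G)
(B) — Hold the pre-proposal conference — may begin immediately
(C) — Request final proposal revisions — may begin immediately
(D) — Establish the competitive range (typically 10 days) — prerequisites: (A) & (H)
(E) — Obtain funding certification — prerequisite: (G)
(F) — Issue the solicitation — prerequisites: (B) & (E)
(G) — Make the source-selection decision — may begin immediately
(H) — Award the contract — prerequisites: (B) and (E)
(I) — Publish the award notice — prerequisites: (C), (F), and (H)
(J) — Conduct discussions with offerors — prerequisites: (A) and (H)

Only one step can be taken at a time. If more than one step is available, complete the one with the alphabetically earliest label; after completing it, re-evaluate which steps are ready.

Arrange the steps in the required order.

(B) → (C) → (G) → (A) → (E) → (F) → (H) → (D) → (I) → (J)

(B), (C) and (G) have no prerequisites; (B) has the earlier label, so (B) is first.
(C) and (G) are both available; (C) has the earlier label → (C).
(G) is the only step now ready → (G).
(A) and (E) are both available; (A) has the earlier label → (A).
(E) needed (G), now all done → (E).
Ready: (F) and (H). (F) has the earlier label → (F).
Next only (H) has its prerequisites met → (H).
Ready: (D), (I) and (J). (D) has the earlier label → (D).
Ready: (I) and (J). (I) has the earlier label → (I).
(J) needed (A) and (H), now all done → (J).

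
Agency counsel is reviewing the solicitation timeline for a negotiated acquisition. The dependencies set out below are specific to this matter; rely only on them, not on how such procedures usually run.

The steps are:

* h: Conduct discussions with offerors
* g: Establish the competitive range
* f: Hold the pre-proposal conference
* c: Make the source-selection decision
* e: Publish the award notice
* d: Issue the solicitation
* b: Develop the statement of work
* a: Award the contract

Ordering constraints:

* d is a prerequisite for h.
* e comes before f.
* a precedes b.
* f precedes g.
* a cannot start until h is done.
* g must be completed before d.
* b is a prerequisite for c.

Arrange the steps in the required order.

e is the only step with nothing outstanding, so it goes first.
f is the only step now ready → f.
g needed f, now all done → g.
d needed g, now all done → d.
h is the only step now ready → h.
a needed h, now all done → a.
Next only b has its prerequisites met → b.
c needed b, now all done → c.

e, f, g, d, h, a, b, c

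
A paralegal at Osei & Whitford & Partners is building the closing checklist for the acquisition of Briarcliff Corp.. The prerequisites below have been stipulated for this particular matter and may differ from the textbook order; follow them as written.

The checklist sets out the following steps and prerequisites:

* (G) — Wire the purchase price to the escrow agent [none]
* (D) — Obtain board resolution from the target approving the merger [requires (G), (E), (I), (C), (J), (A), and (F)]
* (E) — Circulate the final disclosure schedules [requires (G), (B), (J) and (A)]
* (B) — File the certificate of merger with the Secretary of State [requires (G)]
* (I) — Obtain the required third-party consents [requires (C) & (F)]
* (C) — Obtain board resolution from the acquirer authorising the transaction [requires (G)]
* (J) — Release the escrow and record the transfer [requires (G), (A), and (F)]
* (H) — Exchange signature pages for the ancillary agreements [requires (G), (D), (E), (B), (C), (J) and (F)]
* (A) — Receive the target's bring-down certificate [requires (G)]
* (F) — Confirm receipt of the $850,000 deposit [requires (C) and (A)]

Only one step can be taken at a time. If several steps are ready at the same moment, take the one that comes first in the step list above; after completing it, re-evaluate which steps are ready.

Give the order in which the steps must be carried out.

Only (G) has no prerequisites, so it is first.
(B), (C) and (A) are all available; (B) is listed earlier → (B).
Now (C) and (A) have their prerequisites met. (C) is listed earlier, so (C) next.
(A) is the only step now ready → (A).
(F) needed (C) and (A), now all done → (F).
Ready: (I) and (J). (I) is listed earlier → (I).
(J) needed (G), (A) and (F), now all done → (J).
(E) is the only step now ready → (E).
Next only (D) has its prerequisites met → (D).
(H) needed (G), (D), (E), (B), (C), (J) and (F), now all done → (H).

(G), (B), (C), (A), (F), (I), (J), (E), (D), (H)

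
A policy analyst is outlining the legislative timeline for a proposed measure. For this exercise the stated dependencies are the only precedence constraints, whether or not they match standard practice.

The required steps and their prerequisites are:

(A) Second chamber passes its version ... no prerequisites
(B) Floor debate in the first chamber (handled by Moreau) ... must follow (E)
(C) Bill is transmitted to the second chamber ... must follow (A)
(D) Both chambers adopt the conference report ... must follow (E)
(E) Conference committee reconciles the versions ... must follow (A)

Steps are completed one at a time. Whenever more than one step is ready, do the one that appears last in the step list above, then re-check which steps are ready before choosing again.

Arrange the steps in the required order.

(A), (E), (D), (C), (B)

Only (A) has no prerequisites, so it is first.
Ready: (E) and (C). (E) is listed later → (E).
(D), (C) and (B) are all available; (D) is listed later → (D).
Ready: (C) and (B). (C) is listed later → (C).
(B) is the only step now ready → (B).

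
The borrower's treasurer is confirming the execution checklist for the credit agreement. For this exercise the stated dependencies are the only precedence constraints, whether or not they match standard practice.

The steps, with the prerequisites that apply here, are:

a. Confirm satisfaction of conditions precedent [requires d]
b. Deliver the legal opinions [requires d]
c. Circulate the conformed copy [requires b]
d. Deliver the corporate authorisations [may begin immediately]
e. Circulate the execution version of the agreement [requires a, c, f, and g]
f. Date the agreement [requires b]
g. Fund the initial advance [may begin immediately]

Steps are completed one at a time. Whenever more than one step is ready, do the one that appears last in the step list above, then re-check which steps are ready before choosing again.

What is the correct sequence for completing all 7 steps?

g and d have no prerequisites; g is listed later, so g is first.
d is the only step now ready → d.
Ready: b and a. b is listed later → b.
f and c now also ready, so the ready set is {f, c, a}; f is listed later → f.
Ready: c and a. c is listed later → c.
a needed d, now all done → a.
e is the only step now ready → e.

g, d, b, f, c, a, e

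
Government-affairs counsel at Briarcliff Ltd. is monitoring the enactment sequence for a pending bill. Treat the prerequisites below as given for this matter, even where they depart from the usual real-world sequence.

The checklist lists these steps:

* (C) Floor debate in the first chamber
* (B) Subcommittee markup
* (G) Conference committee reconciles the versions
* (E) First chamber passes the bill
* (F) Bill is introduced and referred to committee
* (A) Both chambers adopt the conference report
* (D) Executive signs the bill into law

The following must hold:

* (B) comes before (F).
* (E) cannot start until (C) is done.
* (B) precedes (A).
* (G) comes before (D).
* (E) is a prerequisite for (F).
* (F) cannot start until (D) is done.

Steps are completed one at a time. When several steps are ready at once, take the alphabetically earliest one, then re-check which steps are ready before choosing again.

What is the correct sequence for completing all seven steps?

(B) → (A) → (C) → (E) → (G) → (D) → (F)

(B), (C) and (G) have no prerequisites; (B) has the earlier label, so (B) is first.
(A) now also ready, so the ready set is {(A), (C), (G)}; (A) has the earlier label → (A).
Now (C) and (G) have their prerequisites met. (C) has the earlier label, so (C) next.
(E) now also ready, so the ready set is {(E), (G)}; (E) has the earlier label → (E).
Next only (G) has its prerequisites met → (G).
(D) is the only step now ready → (D).
That leaves (F) as the only ready step → (F).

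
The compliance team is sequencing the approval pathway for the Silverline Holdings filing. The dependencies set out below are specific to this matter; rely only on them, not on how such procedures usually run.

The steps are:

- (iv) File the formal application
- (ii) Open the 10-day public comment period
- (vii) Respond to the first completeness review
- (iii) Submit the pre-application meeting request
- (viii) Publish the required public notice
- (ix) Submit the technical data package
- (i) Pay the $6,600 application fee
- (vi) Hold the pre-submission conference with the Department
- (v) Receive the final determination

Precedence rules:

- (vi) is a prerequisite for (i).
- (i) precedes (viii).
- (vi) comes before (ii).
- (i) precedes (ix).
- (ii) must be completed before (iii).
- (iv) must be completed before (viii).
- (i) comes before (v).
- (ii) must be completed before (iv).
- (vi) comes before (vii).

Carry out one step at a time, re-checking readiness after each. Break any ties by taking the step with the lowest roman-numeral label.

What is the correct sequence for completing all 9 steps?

(vi) is the only step with nothing outstanding, so it goes first.
(i), (ii) and (vii) are all available; (i) has the earlier label → (i).
Now (ii), (v), (vii) and (ix) have their prerequisites met. (ii) has the earlier label, so (ii) next.
(iii) and (iv) now also ready, so the ready set is {(iii), (iv), (v), (vii), (ix)}; (iii) has the earlier label → (iii).
Now (iv), (v), (vii) and (ix) have their prerequisites met. (iv) has the earlier label, so (iv) next.
(v), (vii), (viii) and (ix) are all available; (v) has the earlier label → (v).
Ready: (vii), (viii) and (ix). (vii) has the earlier label → (vii).
(viii) and (ix) are both available; (viii) has the earlier label → (viii).
(ix) needed (i), now all done → (ix).

(vi), (i), (ii), (iii), (iv), (v), (vii), (viii), (ix)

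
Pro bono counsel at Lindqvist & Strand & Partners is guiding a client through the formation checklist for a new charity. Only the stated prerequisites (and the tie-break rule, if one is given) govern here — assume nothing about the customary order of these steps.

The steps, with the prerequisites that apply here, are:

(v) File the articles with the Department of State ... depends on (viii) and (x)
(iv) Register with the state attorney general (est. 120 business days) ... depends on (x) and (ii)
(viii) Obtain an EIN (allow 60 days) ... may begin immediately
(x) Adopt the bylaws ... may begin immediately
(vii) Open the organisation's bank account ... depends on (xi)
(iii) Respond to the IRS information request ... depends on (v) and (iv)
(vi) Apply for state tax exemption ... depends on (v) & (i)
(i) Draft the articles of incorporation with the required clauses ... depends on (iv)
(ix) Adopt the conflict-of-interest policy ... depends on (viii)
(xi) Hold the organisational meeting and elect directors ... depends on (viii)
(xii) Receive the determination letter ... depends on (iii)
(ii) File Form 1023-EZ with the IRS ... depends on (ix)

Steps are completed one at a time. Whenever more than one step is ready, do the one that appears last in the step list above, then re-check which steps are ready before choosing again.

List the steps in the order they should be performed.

Nothing is required for (x) and (viii). (x) is listed later → (x) first.
(viii) is the only step now ready → (viii).
Ready: (xi), (ix) and (v). (xi) is listed later → (xi).
Ready: (ix), (vii) and (v). (ix) is listed later → (ix).
(ii), (vii) and (v) are all available; (ii) is listed later → (ii).
(iv) now also ready, so the ready set is {(vii), (iv), (v)}; (vii) is listed later → (vii).
Ready: (iv) and (v). (iv) is listed later → (iv).
(i) and (v) are both available; (i) is listed later → (i).
(v) needed (x) and (viii), now all done → (v).
(vi) and (iii) are both available; (vi) is listed later → (vi).
That leaves (iii) as the only ready step → (iii).
Next only (xii) has its prerequisites met → (xii).

(x) (viii) (xi) (ix) (ii) (vii) (iv) (i) (v) (vi) (iii) (xii)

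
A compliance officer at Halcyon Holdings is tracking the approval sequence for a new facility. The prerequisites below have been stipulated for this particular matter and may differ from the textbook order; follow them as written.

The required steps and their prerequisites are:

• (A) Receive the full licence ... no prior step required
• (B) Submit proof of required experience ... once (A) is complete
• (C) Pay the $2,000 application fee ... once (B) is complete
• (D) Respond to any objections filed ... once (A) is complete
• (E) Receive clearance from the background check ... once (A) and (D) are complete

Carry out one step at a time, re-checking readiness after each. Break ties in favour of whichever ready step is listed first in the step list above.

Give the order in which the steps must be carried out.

(A), (B), (C), (D), (E)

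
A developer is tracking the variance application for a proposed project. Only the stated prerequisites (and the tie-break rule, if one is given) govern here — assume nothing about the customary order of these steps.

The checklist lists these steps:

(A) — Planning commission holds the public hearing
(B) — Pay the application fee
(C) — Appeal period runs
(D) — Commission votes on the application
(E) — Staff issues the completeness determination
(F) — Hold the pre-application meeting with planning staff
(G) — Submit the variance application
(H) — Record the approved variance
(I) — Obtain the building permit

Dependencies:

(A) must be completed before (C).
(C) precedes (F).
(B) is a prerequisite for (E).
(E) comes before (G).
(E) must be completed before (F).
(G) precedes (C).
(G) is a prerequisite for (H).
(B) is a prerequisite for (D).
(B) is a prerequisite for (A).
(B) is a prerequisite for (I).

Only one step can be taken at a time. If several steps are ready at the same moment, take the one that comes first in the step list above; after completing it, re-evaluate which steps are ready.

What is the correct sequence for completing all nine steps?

(B), (A), (D), (E), (G), (C), (F), (H), (I)

(B) has no prerequisites → (B) first.
Ready: (A), (D), (E) and (I). (A) is listed earlier → (A).
Ready: (D), (E) and (I). (D) is listed earlier → (D).
Ready: (E) and (I). (E) is listed earlier → (E).
Ready: (G) and (I). (G) is listed earlier → (G).
(C) and (H) now also ready, so the ready set is {(C), (H), (I)}; (C) is listed earlier → (C).
(F) now also ready, so the ready set is {(F), (H), (I)}; (F) is listed earlier → (F).
(H) and (I) are both available; (H) is listed earlier → (H).
(I) is the only step now ready → (I).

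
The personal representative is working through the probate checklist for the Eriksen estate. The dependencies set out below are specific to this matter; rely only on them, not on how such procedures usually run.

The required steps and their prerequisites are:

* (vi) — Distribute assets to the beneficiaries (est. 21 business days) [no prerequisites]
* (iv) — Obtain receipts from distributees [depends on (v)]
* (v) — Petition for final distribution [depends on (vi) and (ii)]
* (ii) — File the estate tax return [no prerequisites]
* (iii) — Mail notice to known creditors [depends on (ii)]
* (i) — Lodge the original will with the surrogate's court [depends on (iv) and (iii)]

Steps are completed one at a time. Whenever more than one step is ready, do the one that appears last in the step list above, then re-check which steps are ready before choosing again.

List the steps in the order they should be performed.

(ii) and (vi) have no prerequisites; (ii) is listed later, so (ii) is first.
(iii) now also ready, so the ready set is {(iii), (vi)}; (iii) is listed later → (iii).
Next only (vi) has its prerequisites met → (vi).
That leaves (v) as the only ready step → (v).
(iv) needed (v), now all done → (iv).
(i) is the only step now ready → (i).

(ii), (iii), (vi), (v), (iv), (i)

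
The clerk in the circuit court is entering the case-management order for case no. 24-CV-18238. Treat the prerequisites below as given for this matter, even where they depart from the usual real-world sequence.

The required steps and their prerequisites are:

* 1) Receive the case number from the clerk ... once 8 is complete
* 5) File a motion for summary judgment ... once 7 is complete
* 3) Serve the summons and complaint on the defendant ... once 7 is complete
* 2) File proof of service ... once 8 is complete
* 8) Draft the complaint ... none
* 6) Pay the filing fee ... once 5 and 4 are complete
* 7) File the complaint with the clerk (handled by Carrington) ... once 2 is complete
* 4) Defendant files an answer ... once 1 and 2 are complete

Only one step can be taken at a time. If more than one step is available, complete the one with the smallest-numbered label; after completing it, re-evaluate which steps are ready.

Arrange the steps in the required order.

8, 1, 2, 4, 7, 3, 5, 6

8 has no prerequisites → 8 first.
Now 1 and 2 have their prerequisites met. 1 has the earlier label, so 1 next.
2 needed 8, now all done → 2.
Now 4 and 7 have their prerequisites met. 4 has the earlier label, so 4 next.
7 needed 2, now all done → 7.
3 and 5 are both available; 3 has the earlier label → 3.
That leaves 5 as the only ready step → 5.
That leaves 6 as the only ready step → 6.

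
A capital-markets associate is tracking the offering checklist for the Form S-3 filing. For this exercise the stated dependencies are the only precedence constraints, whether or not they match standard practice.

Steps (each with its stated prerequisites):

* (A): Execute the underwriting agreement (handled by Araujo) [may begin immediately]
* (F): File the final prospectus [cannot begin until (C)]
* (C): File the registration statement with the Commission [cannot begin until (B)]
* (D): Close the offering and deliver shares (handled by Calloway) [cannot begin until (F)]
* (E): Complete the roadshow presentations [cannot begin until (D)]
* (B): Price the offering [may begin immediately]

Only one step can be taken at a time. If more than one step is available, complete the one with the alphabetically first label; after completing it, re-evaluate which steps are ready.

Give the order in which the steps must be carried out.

(A) → (B) → (C) → (F) → (D) → (E)

(A) and (B) have no prerequisites; (A) has the earlier label, so (A) is first.
Next only (B) has its prerequisites met → (B).
(C) needed (B), now all done → (C).
That leaves (F) as the only ready step → (F).
(D) needed (F), now all done → (D).
(E) is the only step now ready → (E).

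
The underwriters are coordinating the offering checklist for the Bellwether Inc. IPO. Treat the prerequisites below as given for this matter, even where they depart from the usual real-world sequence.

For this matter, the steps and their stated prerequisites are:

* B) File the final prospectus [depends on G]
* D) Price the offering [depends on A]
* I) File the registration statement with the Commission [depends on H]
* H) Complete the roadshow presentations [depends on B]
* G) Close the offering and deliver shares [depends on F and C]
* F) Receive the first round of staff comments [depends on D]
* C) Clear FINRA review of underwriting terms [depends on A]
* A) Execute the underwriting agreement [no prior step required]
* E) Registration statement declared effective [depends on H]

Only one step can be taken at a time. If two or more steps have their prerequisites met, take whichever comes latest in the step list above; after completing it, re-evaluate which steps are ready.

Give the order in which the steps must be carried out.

A, C, D, F, G, B, H, E, I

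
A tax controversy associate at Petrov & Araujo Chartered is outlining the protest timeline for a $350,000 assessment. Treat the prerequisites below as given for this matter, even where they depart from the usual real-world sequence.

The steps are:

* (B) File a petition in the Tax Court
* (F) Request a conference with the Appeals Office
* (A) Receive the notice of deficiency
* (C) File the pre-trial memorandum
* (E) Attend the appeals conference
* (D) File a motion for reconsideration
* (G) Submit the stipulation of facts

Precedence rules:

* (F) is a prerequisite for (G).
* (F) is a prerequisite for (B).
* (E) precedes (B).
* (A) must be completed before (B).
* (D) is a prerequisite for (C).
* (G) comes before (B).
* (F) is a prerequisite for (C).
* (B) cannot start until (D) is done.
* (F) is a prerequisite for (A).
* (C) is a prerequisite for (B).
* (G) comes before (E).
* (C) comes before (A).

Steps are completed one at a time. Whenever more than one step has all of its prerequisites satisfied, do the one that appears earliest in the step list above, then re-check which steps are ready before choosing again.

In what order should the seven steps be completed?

(F) (D) (C) (A) (G) (E) (B)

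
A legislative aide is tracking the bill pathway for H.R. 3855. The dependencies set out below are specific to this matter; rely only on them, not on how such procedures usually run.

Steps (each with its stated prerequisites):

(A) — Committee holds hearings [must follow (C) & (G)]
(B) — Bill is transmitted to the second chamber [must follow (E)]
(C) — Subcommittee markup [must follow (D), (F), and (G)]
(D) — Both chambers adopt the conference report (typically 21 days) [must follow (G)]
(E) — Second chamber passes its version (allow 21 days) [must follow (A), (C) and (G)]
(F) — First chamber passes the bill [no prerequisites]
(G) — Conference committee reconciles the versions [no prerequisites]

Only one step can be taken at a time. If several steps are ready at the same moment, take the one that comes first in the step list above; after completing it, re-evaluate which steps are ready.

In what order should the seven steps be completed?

(F), (G), (D), (C), (A), (E), (B)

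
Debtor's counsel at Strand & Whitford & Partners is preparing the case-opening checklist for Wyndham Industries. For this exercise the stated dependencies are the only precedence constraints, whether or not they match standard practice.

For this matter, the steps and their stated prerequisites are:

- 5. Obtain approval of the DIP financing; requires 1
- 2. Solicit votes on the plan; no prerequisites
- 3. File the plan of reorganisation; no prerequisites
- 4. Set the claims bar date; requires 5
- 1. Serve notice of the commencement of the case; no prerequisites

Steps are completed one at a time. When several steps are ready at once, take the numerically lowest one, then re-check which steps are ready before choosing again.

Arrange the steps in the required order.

Nothing is required for 1, 2 and 3. 1 has the earlier label → 1 first.
5 now also ready, so the ready set is {2, 3, 5}; 2 has the earlier label → 2.
3 and 5 are both available; 3 has the earlier label → 3.
5 is the only step now ready → 5.
Next only 4 has its prerequisites met → 4.

1, 2, 3, 5, 4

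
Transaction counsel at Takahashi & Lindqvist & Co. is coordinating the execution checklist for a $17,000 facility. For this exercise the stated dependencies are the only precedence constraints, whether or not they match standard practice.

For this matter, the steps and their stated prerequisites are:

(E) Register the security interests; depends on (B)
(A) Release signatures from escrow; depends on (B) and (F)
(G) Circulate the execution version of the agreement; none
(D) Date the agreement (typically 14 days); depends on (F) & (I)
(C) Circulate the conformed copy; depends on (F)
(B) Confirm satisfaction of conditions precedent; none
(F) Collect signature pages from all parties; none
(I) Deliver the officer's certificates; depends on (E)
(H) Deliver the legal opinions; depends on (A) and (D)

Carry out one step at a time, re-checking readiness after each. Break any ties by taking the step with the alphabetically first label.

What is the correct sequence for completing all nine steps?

(B), (E), (F), (A), (C), (G), (I), (D), (H)

Nothing is required for (B), (F) and (G). (B) has the earlier label → (B) first.
Now (E), (F) and (G) have their prerequisites met. (E) has the earlier label, so (E) next.
(I) now also ready, so the ready set is {(F), (G), (I)}; (F) has the earlier label → (F).
(A) and (C) now also ready, so the ready set is {(A), (C), (G), (I)}; (A) has the earlier label → (A).
Ready: (C), (G) and (I). (C) has the earlier label → (C).
(G) and (I) are both available; (G) has the earlier label → (G).
Next only (I) has its prerequisites met → (I).
(D) needed (F) and (I), now all done → (D).
(H) is the only step now ready → (H).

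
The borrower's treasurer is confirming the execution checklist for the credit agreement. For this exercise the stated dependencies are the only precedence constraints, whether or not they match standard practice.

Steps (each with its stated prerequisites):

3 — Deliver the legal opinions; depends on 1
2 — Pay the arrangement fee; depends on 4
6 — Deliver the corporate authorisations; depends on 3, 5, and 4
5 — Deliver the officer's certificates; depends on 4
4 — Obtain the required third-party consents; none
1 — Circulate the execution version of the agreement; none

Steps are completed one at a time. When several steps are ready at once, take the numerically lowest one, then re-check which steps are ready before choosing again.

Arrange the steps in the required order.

Nothing is required for 1 and 4. 1 has the earlier label → 1 first.
3 now also ready, so the ready set is {3, 4}; 3 has the earlier label → 3.
Next only 4 has its prerequisites met → 4.
Now 2 and 5 have their prerequisites met. 2 has the earlier label, so 2 next.
5 needed 4, now all done → 5.
6 needed 3, 4 and 5, now all done → 6.

1 3 4 2 5 6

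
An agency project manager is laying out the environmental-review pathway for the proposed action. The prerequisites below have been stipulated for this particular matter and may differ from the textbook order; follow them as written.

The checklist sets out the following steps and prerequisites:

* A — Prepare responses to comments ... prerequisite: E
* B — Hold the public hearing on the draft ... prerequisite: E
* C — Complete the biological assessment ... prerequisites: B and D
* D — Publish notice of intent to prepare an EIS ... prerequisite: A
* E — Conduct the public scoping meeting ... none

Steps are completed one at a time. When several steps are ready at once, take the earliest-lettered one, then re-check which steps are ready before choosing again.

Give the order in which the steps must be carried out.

Only E has no prerequisites, so it is first.
Now A and B have their prerequisites met. A has the earlier label, so A next.
Now B and D have their prerequisites met. B has the earlier label, so B next.
D needed A, now all done → D.
C is the only step now ready → C.

E A B D C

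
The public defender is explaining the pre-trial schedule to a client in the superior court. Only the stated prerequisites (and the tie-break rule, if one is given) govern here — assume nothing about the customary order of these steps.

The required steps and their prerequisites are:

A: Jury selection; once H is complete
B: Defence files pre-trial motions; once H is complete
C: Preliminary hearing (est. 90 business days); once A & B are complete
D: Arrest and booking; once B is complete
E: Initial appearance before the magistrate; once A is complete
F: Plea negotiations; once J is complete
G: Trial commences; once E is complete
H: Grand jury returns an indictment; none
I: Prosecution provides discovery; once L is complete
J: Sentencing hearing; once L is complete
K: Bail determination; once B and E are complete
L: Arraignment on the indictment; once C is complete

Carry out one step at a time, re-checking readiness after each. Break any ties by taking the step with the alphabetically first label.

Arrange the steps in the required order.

H has no prerequisites → H first.
Now A and B have their prerequisites met. A has the earlier label, so A next.
Now B and E have their prerequisites met. B has the earlier label, so B next.
C and D now also ready, so the ready set is {C, D, E}; C has the earlier label → C.
L now also ready, so the ready set is {D, E, L}; D has the earlier label → D.
Ready: E and L. E has the earlier label → E.
G and K now also ready, so the ready set is {G, K, L}; G has the earlier label → G.
Ready: K and L. K has the earlier label → K.
L needed C, now all done → L.
Now I and J have their prerequisites met. I has the earlier label, so I next.
J needed L, now all done → J.
F is the only step now ready → F.

H A B C D E G K L I J F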